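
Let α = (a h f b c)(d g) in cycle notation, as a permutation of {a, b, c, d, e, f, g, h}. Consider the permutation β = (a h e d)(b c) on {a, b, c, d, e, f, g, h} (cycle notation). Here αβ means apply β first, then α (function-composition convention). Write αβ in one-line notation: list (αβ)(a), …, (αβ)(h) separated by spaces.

Chase each element through β then α: a → h → f; b → c → a; c → b → c; d → a → h; e → d → g; f → f → b; g → g → d; h → e → e.
Collecting the images, αβ = [f a c h g b d e].

f a c h g b d e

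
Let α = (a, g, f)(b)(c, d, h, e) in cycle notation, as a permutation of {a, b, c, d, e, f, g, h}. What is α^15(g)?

g lies in the 3-cycle (a, g, f).
Powers repeat with period 3 on this cycle, and 15 mod 3 = 0, so α^15(g) = α^0(g).
So α^15(g) = g.

g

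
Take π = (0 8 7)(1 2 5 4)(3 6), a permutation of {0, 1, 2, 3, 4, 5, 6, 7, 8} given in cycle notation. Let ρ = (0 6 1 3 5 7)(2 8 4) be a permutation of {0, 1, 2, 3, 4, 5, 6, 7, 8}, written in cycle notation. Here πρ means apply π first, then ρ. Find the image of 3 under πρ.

π(3) = 6, then ρ(6) = 1; composing gives (πρ)(3) = 1.

1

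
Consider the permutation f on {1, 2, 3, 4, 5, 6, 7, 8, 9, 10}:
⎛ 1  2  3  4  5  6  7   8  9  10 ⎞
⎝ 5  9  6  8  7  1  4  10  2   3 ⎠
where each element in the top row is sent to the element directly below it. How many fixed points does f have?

No element satisfies f(x) = x, so there are 0 fixed points.

0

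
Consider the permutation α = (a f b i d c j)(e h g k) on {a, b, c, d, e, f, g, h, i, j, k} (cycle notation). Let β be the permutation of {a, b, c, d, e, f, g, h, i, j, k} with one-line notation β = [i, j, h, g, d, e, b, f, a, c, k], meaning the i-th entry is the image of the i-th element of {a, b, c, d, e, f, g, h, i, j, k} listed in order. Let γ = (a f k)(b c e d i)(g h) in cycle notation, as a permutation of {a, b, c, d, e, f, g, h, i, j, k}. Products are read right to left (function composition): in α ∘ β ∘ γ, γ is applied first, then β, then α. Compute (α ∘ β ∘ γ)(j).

j

(α ∘ β ∘ γ)(j) = α(β(γ(j))). γ(j) = j, then β(j) = c, then α(c) = j, so the result is j.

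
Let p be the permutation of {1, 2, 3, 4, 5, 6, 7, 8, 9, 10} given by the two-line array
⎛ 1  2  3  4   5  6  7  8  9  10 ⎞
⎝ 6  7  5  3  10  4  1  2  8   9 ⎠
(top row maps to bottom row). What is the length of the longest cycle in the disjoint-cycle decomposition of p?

10

Decomposing into disjoint cycles gives (1, 6, 4, 3, 5, 10, 9, 8, 2, 7); the longest has length 10.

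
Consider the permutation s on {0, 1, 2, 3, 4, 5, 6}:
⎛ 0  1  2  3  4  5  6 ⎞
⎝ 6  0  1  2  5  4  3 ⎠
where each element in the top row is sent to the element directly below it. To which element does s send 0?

The entry below 0 in the array is 6, so s(0) = 6.

6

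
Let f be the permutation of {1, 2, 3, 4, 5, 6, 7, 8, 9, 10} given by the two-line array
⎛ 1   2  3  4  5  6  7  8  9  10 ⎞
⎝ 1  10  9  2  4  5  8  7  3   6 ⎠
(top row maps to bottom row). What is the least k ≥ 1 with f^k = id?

The disjoint-cycle form of f has cycle lengths 5, 2, 2, 1.
The order of f is the least common multiple of its cycle lengths: lcm(5, 2, 2) = 10.

10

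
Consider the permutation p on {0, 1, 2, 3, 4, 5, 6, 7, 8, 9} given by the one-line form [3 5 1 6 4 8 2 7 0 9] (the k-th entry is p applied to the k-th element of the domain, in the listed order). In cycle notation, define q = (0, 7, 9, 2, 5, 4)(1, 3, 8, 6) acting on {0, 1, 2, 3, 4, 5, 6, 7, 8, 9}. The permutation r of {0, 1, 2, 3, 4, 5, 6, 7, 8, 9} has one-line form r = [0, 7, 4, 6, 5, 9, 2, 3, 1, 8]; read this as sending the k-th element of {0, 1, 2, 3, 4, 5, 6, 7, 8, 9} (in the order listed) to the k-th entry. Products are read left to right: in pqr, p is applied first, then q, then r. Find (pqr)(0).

1

Chase 0: p(0) = 3; q(3) = 8; r(8) = 1. Hence (pqr)(0) = 1.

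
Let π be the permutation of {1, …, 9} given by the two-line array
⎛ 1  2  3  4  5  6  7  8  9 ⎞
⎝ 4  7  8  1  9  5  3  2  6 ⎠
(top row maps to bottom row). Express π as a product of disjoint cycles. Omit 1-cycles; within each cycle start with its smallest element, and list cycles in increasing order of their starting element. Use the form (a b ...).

Start at 1 and follow images: 1 → 4 → 1, giving the cycle (1 4).
Continuing from each remaining unvisited element yields (1 4)(2 7 3 8)(5 9 6).

(1 4)(2 7 3 8)(5 9 6)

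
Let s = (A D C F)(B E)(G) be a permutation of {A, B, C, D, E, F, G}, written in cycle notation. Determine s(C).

C appears in (A D C F); the next entry (wrapping around) is F.

F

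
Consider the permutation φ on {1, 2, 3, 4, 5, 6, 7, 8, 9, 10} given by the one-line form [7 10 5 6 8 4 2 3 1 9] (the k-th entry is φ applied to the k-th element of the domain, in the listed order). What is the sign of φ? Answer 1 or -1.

-1

In disjoint-cycle form the cycle lengths are 5, 3, 2.
A cycle is odd iff its length is even; φ has 1 even-length cycle, so sgn(φ) = (−1)^1 and φ is odd.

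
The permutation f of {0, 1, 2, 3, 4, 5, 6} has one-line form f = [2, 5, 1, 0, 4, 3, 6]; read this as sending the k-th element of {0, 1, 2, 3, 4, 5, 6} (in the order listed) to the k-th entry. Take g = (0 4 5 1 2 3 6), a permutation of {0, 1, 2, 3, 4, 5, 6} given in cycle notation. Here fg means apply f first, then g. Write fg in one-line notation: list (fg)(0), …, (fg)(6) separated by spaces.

Chase each element through f then g: 0 → 2 → 3; 1 → 5 → 1; 2 → 1 → 2; 3 → 0 → 4; 4 → 4 → 5; 5 → 3 → 6; 6 → 6 → 0.
So fg in one-line form is 3 1 2 4 5 6 0.

3 1 2 4 5 6 0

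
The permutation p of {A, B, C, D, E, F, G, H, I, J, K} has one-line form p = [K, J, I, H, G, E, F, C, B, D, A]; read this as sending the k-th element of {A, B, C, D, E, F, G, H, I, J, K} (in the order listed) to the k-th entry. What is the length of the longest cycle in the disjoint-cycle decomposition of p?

6

Decomposing into disjoint cycles gives (A K)(B J D H C I)(E G F); the longest has length 6.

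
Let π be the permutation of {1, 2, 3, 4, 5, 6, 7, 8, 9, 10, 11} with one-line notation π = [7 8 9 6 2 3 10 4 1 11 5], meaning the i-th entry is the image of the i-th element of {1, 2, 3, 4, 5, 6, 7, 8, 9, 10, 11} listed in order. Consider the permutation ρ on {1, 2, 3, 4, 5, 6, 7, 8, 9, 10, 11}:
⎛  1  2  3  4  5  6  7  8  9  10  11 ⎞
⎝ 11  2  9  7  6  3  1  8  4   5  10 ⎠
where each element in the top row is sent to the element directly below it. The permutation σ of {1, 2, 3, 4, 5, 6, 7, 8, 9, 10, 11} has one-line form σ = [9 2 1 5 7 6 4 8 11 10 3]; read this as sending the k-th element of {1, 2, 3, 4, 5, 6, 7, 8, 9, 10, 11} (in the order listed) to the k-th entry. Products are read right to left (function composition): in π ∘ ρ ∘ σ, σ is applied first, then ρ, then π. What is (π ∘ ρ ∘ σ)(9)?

11

Apply the permutations in order: σ(9) = 11, then ρ(11) = 10, then π(10) = 11. So (π ∘ ρ ∘ σ)(9) = 11.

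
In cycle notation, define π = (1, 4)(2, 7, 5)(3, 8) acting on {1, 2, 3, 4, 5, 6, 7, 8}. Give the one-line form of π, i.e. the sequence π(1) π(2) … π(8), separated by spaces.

Each element maps to the next entry in its cycle (wrapping to the front): 1↦4, 2↦7, 3↦8, 4↦1, 5↦2, 6↦6, 7↦5, 8↦3.
So the one-line form is 4 7 8 1 2 6 5 3.

4 7 8 1 2 6 5 3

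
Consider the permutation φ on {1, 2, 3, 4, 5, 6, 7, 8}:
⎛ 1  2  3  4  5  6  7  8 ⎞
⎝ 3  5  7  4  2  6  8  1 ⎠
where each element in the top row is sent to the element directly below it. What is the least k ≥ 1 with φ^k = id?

4

The disjoint-cycle form of φ has cycle lengths 4, 2, 1, 1.
Since disjoint cycles commute, ord(φ) = lcm(4, 2) = 4.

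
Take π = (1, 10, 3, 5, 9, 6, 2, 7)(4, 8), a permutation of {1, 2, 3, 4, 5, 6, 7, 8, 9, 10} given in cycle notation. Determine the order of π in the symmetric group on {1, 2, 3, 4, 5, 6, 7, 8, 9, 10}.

8

The cycle type of π is (8, 2).
The order is lcm(8, 2) = 8.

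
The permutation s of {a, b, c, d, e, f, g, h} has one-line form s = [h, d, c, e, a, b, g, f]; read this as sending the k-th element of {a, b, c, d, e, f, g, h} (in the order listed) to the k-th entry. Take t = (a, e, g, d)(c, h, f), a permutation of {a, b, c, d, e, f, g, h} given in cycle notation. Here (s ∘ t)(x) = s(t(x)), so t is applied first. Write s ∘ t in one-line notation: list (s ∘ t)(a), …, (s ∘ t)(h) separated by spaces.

a d f h g c e b

Chase each element through t then s: a → e → a; b → b → d; c → h → f; d → a → h; e → g → g; f → c → c; g → d → e; h → f → b.
So s ∘ t in one-line form is a d f h g c e b.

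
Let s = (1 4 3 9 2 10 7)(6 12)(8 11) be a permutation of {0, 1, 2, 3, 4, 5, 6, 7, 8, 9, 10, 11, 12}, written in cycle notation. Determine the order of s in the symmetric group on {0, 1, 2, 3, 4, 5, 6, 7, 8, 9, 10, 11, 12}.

The disjoint cycles have lengths 7, 2, 2, 1, 1.
The order is lcm(7, 2, 2) = 14.

14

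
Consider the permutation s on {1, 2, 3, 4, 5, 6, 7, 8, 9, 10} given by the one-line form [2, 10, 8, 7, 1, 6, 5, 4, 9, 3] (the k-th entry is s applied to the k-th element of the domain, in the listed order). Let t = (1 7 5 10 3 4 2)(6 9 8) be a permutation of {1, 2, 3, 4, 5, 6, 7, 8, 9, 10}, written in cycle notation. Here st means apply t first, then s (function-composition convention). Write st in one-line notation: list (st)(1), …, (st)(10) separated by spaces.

5 2 7 10 3 9 1 6 4 8

For each element, apply t then s: 1 → 7 → 5; 2 → 1 → 2; 3 → 4 → 7; 4 → 2 → 10; 5 → 10 → 3; 6 → 9 → 9; 7 → 5 → 1; 8 → 6 → 6; 9 → 8 → 4; 10 → 3 → 8.
Collecting the images, st = [5 2 7 10 3 9 1 6 4 8].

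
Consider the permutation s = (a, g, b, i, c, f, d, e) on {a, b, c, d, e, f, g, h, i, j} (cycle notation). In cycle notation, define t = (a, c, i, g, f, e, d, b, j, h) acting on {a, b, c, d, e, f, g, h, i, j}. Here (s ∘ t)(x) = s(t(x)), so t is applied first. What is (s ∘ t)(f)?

a

(s ∘ t)(f) = s(t(f)). t(f) = e, then s(e) = a. So (s ∘ t)(f) = a.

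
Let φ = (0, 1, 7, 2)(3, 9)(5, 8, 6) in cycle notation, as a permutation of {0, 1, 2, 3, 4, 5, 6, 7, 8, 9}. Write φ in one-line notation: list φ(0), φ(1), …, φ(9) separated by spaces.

Image by image: 0→1, 1→7, 2→0, 3→9, 4→4, 5→8, 6→5, 7→2, 8→6, 9→3.
Listing these in domain order gives 1 7 0 9 4 8 5 2 6 3.

1 7 0 9 4 8 5 2 6 3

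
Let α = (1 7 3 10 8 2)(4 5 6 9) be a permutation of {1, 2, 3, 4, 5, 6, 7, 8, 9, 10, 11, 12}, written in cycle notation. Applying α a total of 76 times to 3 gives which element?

3 lies in the 6-cycle (1 7 3 10 8 2).
Powers repeat with period 6 on this cycle, and 76 mod 6 = 4, so α^76(3) = α^4(3).
Advancing 4 steps from 3: 3 → 10 → 8 → 2 → 1.

1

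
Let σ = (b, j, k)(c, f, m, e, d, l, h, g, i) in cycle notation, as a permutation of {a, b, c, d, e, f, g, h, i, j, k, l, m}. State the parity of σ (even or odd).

The cycle lengths are 9, 3, 1.
A cycle is odd iff its length is even; σ has 0 even-length cycles, so sgn(σ) = (−1)^0 and σ is even.

even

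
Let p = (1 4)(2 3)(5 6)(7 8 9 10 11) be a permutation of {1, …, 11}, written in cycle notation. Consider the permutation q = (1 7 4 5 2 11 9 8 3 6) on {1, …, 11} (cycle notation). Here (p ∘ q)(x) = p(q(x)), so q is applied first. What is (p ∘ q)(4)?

(p ∘ q)(4) = p(q(4)). q(4) = 5, then p(5) = 6. So (p ∘ q)(4) = 6.

6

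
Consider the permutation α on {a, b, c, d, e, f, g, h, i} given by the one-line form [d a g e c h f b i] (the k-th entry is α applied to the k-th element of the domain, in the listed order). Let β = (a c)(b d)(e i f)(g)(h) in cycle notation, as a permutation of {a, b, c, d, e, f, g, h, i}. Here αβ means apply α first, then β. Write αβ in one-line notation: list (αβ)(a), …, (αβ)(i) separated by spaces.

For each element, apply α then β: a → d → b; b → a → c; c → g → g; d → e → i; e → c → a; f → h → h; g → f → e; h → b → d; i → i → f.
Collecting the images, αβ = [b c g i a h e d f].

b c g i a h e d f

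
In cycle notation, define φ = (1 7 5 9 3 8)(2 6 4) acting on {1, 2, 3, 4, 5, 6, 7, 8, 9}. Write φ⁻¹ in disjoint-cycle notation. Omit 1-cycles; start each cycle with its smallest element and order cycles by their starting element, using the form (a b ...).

The inverse reverses each cycle.
After reversing and putting each cycle's least element first, φ⁻¹ = (1 8 3 9 5 7)(2 4 6).

(1 8 3 9 5 7)(2 4 6)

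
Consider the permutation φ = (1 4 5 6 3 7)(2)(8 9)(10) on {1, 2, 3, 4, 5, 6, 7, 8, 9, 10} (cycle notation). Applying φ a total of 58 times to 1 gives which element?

1 lies in the 6-cycle (1 4 5 6 3 7).
Powers repeat with period 6 on this cycle, and 58 mod 6 = 4, so φ^58(1) = φ^4(1).
Advancing 4 steps from 1: 1 → 4 → 5 → 6 → 3.

3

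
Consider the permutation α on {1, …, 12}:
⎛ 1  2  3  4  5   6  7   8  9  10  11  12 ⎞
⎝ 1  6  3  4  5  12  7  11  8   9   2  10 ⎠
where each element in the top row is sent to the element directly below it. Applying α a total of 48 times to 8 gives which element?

Tracing 8 → 11 → … returns to 8 after 7 steps, so 8 lies in a 7-cycle (2, 6, 12, 10, 9, 8, 11).
Since the cycle has length 7, α^48 acts on it the same as α^6 (48 mod 7 = 6).
Advancing 6 steps from 8: 8 → 11 → 2 → 6 → 12 → 10 → 9.

9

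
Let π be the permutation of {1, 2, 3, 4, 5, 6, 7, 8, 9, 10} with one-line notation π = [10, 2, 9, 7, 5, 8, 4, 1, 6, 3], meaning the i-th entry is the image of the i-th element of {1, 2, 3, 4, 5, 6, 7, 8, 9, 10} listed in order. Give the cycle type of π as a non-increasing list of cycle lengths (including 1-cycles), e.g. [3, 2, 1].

[6, 2, 1, 1]

The disjoint cycles are (1, 10, 3, 9, 6, 8)(2)(4, 7)(5), with lengths 6, 2, 1, 1 in non-increasing order.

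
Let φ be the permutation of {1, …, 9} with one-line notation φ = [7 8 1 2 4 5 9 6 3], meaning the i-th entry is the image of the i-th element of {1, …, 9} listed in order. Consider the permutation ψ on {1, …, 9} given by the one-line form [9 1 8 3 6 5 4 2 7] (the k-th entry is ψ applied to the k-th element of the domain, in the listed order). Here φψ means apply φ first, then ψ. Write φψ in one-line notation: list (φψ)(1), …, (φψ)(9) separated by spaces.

4 2 9 1 3 6 7 5 8

(φψ)(x) = ψ(φ(x)). Computing each image: ψ(φ(1)) = ψ(7) = 4, ψ(φ(2)) = ψ(8) = 2, ψ(φ(3)) = ψ(1) = 9, ψ(φ(4)) = ψ(2) = 1, ψ(φ(5)) = ψ(4) = 3, ψ(φ(6)) = ψ(5) = 6, ψ(φ(7)) = ψ(9) = 7, ψ(φ(8)) = ψ(6) = 5, ψ(φ(9)) = ψ(3) = 8.
Hence φψ = [4 2 9 1 3 6 7 5 8].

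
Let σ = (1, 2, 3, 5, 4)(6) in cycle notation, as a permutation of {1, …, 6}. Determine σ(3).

3 appears in (1, 2, 3, 5, 4); the next entry (wrapping around) is 5.

5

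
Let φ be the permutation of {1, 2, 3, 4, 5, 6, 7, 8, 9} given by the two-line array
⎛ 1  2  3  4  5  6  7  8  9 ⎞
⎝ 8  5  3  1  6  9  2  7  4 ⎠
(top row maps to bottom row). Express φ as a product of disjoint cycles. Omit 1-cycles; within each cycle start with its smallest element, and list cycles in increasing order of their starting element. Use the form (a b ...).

(1 8 7 2 5 6 9 4)

From 1: 1 → 8 → 7 → 2 → 5 → 6 → 9 → 4 → 1, closing the cycle (1 8 7 2 5 6 9 4).
Continuing from each remaining unvisited element yields (1 8 7 2 5 6 9 4).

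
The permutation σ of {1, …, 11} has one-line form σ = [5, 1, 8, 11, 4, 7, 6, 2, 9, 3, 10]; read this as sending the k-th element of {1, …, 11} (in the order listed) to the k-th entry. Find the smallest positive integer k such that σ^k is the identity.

The disjoint-cycle form of σ has cycle lengths 8, 2, 1.
Since disjoint cycles commute, ord(σ) = lcm(8, 2) = 8.

8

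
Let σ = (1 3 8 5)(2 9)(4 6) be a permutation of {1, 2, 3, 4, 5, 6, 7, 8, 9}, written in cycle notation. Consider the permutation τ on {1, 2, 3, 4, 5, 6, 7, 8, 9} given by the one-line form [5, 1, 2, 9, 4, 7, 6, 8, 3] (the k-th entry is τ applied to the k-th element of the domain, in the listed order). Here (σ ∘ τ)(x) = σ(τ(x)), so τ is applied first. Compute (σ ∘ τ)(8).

5

τ(8) = 8, then σ(8) = 5; composing gives (σ ∘ τ)(8) = 5.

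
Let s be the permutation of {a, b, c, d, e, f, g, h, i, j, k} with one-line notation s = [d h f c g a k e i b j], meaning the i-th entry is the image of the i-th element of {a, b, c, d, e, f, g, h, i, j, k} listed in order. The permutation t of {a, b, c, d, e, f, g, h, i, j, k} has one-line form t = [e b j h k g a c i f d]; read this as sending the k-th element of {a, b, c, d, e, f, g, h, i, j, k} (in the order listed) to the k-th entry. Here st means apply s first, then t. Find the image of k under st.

f

First apply s: s(k) = j, then t(j) = f. Thus (st)(k) = f.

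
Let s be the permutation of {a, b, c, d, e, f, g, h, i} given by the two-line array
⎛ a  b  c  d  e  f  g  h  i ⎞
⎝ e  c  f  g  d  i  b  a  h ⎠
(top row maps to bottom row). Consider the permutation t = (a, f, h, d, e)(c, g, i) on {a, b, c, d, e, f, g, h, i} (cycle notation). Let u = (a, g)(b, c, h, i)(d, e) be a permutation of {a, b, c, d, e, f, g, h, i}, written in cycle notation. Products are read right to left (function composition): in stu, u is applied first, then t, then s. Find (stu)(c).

(stu)(c) = s(t(u(c))). u(c) = h, then t(h) = d, then s(d) = g, so the result is g.

g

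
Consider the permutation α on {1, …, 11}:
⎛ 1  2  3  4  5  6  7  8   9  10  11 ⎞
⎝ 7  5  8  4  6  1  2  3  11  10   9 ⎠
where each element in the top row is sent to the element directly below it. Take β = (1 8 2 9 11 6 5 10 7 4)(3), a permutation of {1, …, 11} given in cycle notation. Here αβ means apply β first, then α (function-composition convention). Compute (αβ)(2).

11

(αβ)(2) = α(β(2)). β(2) = 9, then α(9) = 11. So (αβ)(2) = 11.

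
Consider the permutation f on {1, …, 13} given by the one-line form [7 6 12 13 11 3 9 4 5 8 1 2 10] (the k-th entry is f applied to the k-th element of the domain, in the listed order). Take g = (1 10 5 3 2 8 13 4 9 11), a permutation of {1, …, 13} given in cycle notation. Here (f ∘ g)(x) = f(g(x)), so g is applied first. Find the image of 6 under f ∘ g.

First apply g: g(6) = 6, then f(6) = 3. Thus (f ∘ g)(6) = 3.

3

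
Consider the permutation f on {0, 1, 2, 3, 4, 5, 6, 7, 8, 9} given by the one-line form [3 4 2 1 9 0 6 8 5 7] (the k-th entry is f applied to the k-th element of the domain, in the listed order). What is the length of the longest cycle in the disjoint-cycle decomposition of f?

8

Decomposing into disjoint cycles gives (0 3 1 4 9 7 8 5); the longest has length 8.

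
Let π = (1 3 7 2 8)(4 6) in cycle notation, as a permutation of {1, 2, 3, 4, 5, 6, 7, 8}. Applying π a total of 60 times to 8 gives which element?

8 lies in the 5-cycle (1 3 7 2 8).
Since the cycle has length 5, π^60 acts on it the same as π^0 (60 mod 5 = 0).
So π^60(8) = 8.

8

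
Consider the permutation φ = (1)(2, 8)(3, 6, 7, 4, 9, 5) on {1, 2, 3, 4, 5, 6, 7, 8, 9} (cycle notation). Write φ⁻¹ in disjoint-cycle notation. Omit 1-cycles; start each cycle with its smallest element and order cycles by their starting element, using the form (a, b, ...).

(2, 8)(3, 5, 9, 4, 7, 6)

The inverse reverses each cycle.
After reversing and putting each cycle's least element first, φ⁻¹ = (2, 8)(3, 5, 9, 4, 7, 6).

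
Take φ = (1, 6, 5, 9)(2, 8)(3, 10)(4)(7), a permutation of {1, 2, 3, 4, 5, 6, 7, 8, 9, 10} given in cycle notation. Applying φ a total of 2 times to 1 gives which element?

5

1 lies in the 4-cycle (1, 6, 5, 9).
Stepping 2 places around the cycle: 1 → 6 → 5.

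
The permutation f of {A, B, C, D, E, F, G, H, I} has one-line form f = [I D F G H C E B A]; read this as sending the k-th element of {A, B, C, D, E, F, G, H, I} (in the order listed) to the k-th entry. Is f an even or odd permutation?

In disjoint-cycle form the cycle lengths are 5, 2, 2.
A cycle of length ℓ contributes ℓ−1 transpositions, so f is a product of 4 + 1 + 1 = 6 transpositions — even.

even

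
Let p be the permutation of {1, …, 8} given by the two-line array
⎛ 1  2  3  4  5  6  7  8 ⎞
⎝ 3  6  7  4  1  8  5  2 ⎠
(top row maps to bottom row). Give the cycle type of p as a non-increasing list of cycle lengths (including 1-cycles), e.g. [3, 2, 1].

[4, 3, 1]

The disjoint cycles are (1 3 7 5)(2 6 8)(4), with lengths 4, 3, 1 in non-increasing order.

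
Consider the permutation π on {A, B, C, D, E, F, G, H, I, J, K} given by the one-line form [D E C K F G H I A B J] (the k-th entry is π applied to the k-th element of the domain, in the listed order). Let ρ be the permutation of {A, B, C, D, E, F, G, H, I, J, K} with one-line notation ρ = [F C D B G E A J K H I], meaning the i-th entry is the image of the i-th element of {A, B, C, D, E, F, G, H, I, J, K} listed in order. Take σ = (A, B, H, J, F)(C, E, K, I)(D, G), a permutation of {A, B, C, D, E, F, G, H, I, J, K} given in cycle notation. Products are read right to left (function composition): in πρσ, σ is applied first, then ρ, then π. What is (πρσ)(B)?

Apply the permutations in order: σ(B) = H, then ρ(H) = J, then π(J) = B. So (πρσ)(B) = B.

B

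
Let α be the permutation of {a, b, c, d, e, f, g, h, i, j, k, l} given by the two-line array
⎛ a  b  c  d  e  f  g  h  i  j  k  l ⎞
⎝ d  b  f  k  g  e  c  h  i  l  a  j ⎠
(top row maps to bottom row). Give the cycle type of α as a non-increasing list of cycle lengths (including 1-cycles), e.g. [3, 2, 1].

The disjoint cycles are (a d k)(b)(c f e g)(h)(i)(j l), with lengths 4, 3, 2, 1, 1, 1 in non-increasing order.

[4, 3, 2, 1, 1, 1]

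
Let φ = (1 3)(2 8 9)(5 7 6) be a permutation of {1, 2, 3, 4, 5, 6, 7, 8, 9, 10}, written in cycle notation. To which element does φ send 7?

7 appears in (5 7 6); the next entry (wrapping around) is 6.

6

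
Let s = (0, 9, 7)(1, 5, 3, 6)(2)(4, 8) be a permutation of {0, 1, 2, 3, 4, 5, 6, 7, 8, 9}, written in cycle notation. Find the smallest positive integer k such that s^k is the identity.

The cycle type of s is (4, 3, 2, 1).
The order is lcm(4, 3, 2) = 12.

12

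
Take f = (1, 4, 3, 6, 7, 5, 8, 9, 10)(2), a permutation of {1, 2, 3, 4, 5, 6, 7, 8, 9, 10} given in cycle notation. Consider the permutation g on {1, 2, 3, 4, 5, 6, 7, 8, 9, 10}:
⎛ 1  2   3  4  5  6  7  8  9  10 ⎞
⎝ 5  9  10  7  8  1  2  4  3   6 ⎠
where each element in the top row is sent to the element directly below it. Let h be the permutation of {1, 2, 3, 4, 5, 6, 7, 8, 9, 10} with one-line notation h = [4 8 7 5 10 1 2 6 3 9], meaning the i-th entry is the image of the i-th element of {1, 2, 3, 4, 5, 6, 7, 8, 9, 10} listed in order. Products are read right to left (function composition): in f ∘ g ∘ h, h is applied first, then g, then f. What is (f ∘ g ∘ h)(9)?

1

Chase 9: h(9) = 3; g(3) = 10; f(10) = 1. Hence (f ∘ g ∘ h)(9) = 1.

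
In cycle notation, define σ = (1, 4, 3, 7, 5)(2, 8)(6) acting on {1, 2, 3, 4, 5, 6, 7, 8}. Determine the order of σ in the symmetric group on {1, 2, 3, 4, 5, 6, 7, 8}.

10

The cycle type of σ is (5, 2, 1).
The order is lcm(5, 2) = 10.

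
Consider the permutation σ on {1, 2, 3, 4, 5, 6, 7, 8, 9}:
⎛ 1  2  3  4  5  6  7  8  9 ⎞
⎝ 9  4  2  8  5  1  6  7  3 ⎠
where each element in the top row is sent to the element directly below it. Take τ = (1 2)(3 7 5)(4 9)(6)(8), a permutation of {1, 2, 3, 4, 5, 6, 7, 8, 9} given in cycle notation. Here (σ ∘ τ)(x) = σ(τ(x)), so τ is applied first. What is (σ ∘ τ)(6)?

1

(σ ∘ τ)(6) = σ(τ(6)). τ(6) = 6, then σ(6) = 1. So (σ ∘ τ)(6) = 1.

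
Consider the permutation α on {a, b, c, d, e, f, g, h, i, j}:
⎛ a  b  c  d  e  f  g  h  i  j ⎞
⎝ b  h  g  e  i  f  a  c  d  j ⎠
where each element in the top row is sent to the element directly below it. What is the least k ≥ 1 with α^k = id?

Decomposing into disjoint cycles gives cycle lengths 5, 3, 1, 1.
The order is lcm(5, 3) = 15.

15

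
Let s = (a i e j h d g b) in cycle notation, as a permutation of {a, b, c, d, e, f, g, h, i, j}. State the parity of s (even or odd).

odd

The cycle lengths are 8, 1, 1.
A cycle of length ℓ contributes ℓ−1 transpositions, so s is a product of 7 transpositions — odd.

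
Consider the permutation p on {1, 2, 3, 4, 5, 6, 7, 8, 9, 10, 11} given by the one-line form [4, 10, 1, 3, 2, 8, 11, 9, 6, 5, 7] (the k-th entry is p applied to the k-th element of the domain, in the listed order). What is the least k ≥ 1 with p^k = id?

The disjoint-cycle form of p has cycle lengths 3, 3, 3, 2.
Since disjoint cycles commute, ord(p) = lcm(3, 3, 3, 2) = 6.

6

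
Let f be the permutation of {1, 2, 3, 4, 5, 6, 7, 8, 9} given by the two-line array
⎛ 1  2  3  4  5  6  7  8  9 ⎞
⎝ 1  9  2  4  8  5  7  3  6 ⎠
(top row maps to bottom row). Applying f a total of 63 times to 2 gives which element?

5

Tracing 2 → 9 → … returns to 2 after 6 steps, so 2 lies in a 6-cycle (2 9 6 5 8 3).
On a 6-cycle, f^6 is the identity, so f^63 = f^3 there (63 ≡ 3 mod 6).
Stepping 3 places around the cycle: 2 → 9 → 6 → 5.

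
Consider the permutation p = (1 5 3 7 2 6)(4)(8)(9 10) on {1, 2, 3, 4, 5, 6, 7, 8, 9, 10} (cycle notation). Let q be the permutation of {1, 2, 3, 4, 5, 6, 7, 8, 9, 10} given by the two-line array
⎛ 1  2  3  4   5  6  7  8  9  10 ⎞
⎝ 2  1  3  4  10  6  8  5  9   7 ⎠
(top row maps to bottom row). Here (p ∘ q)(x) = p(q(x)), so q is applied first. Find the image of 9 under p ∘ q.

q(9) = 9, then p(9) = 10; composing gives (p ∘ q)(9) = 10.

10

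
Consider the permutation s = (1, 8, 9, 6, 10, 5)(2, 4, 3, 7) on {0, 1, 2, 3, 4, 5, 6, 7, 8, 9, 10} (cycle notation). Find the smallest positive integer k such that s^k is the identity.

12

The cycle type of s is (6, 4, 1).
The order is lcm(6, 4) = 12.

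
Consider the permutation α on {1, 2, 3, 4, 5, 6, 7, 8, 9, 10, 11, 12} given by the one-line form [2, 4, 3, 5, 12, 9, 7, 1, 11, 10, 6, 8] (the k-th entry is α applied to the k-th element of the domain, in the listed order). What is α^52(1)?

12

Tracing 1 → 2 → … returns to 1 after 6 steps, so 1 lies in a 6-cycle (1 2 4 5 12 8).
Powers repeat with period 6 on this cycle, and 52 mod 6 = 4, so α^52(1) = α^4(1).
Stepping 4 places around the cycle: 1 → 2 → 4 → 5 → 12.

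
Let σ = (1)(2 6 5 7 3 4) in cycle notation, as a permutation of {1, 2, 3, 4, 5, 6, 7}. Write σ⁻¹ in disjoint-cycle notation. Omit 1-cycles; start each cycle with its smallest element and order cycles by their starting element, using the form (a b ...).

(2 4 3 7 5 6)

If σ sends a → b within a cycle, σ⁻¹ sends b → a; equivalently, reverse each cycle.
Reversing each cycle of σ and rotating so the smallest element leads gives (2 4 3 7 5 6).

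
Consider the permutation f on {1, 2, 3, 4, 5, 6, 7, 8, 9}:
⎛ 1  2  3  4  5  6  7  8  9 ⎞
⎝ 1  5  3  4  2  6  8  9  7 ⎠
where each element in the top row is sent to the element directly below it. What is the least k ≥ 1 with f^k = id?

6

The disjoint-cycle form of f has cycle lengths 3, 2, 1, 1, 1, 1.
The order is lcm(3, 2) = 6.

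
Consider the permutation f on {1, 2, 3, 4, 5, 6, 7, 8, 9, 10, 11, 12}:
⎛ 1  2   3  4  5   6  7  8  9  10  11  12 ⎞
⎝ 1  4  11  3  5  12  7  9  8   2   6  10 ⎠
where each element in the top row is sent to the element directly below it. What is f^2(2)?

Tracing 2 → 4 → … returns to 2 after 7 steps, so 2 lies in a 7-cycle (2, 4, 3, 11, 6, 12, 10).
Stepping 2 places around the cycle: 2 → 4 → 3.

3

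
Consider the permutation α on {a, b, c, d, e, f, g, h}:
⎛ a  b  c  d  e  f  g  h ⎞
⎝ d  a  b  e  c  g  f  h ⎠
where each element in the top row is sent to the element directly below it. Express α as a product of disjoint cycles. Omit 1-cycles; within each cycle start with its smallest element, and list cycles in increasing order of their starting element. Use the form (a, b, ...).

From a: a → d → e → c → b → a, closing the cycle (a, d, e, c, b).
Repeating from the next unused element and collecting all non-trivial cycles gives (a, d, e, c, b)(f, g).

(a, d, e, c, b)(f, g)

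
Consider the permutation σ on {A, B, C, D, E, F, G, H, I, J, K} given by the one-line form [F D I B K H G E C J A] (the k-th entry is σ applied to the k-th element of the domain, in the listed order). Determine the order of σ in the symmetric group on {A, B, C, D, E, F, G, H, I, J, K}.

Writing σ as disjoint cycles, the cycle lengths are 5, 2, 2, 1, 1.
Since disjoint cycles commute, ord(σ) = lcm(5, 2, 2) = 10.

10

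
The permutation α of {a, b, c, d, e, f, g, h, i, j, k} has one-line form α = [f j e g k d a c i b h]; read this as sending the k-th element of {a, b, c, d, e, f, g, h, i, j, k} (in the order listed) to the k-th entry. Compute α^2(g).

Tracing g → a → … returns to g after 4 steps, so g lies in a 4-cycle (a f d g).
Advancing 2 steps from g: g → a → f.

f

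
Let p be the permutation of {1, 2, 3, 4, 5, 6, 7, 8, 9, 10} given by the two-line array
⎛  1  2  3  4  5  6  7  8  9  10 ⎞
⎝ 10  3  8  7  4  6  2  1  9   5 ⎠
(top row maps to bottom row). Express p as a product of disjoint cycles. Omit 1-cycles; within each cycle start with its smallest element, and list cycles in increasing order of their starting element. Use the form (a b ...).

From 1: 1 → 10 → 5 → 4 → 7 → 2 → 3 → 8 → 1, closing the cycle (1 10 5 4 7 2 3 8).
Continuing from each remaining unvisited element yields (1 10 5 4 7 2 3 8).

(1 10 5 4 7 2 3 8)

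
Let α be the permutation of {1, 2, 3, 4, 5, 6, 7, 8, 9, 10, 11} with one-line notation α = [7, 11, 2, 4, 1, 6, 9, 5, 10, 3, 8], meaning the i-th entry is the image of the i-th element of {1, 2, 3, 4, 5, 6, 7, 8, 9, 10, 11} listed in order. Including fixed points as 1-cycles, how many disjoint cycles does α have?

3

The cycle decomposition is (1, 7, 9, 10, 3, 2, 11, 8, 5)(4)(6), which has 3 cycles (counting 1-cycles).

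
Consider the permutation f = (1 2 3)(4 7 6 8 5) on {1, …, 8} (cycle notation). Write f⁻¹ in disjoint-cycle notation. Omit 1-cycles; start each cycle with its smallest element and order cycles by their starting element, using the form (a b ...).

If f sends a → b within a cycle, f⁻¹ sends b → a; equivalently, reverse each cycle.
After reversing and putting each cycle's least element first, f⁻¹ = (1 3 2)(4 5 8 6 7).

(1 3 2)(4 5 8 6 7)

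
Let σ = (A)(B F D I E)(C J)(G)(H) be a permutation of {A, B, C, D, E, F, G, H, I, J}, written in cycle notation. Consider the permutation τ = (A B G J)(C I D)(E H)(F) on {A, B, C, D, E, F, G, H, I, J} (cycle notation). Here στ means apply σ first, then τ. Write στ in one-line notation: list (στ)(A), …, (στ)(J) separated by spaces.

B F A D G C J E H I

(στ)(x) = τ(σ(x)). Computing each image: τ(σ(A)) = τ(A) = B, τ(σ(B)) = τ(F) = F, τ(σ(C)) = τ(J) = A, τ(σ(D)) = τ(I) = D, τ(σ(E)) = τ(B) = G, τ(σ(F)) = τ(D) = C, τ(σ(G)) = τ(G) = J, τ(σ(H)) = τ(H) = E, τ(σ(I)) = τ(E) = H, τ(σ(J)) = τ(C) = I.
Hence στ = [B F A D G C J E H I].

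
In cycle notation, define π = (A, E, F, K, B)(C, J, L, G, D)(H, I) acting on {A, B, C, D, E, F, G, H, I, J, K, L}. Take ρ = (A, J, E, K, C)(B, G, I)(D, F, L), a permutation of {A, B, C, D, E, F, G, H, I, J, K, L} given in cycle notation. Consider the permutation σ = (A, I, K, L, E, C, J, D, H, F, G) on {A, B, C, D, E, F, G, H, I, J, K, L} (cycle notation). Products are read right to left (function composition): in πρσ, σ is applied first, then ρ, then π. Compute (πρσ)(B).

(πρσ)(B) = π(ρ(σ(B))). σ(B) = B, then ρ(B) = G, then π(G) = D, so the result is D.

D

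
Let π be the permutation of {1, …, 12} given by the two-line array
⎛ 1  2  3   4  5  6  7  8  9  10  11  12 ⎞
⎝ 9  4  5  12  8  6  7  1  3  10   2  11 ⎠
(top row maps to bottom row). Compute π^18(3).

1

Tracing 3 → 5 → … returns to 3 after 5 steps, so 3 lies in a 5-cycle (1, 9, 3, 5, 8).
Powers repeat with period 5 on this cycle, and 18 mod 5 = 3, so π^18(3) = π^3(3).
Stepping 3 places around the cycle: 3 → 5 → 8 → 1.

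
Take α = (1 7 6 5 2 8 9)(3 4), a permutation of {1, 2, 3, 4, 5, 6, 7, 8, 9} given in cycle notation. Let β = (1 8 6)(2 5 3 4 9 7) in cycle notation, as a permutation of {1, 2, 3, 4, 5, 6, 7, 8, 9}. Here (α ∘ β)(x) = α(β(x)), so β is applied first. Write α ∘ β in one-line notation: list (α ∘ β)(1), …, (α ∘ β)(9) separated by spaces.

9 2 3 1 4 7 8 5 6

(α ∘ β)(x) = α(β(x)). Computing each image: α(β(1)) = α(8) = 9, α(β(2)) = α(5) = 2, α(β(3)) = α(4) = 3, α(β(4)) = α(9) = 1, α(β(5)) = α(3) = 4, α(β(6)) = α(1) = 7, α(β(7)) = α(2) = 8, α(β(8)) = α(6) = 5, α(β(9)) = α(7) = 6.
Hence α ∘ β = [9 2 3 1 4 7 8 5 6].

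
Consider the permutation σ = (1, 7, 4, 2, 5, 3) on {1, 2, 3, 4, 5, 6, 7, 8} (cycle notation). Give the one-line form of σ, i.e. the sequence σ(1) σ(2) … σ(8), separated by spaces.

7 5 1 2 3 6 4 8

Each element maps to the next entry in its cycle (wrapping to the front): 1→7, 2→5, 3→1, 4→2, 5→3, 6→6, 7→4, 8→8.
Listing these in domain order gives 7 5 1 2 3 6 4 8.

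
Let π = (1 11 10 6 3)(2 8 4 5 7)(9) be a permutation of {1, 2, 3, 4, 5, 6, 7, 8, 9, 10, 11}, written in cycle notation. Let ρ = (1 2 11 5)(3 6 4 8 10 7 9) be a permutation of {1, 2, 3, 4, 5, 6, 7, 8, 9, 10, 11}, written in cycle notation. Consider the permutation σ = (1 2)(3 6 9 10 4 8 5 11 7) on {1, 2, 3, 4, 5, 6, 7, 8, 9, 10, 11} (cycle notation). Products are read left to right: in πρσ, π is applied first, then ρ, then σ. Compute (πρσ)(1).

Apply the permutations in order: π(1) = 11, then ρ(11) = 5, then σ(5) = 11. So (πρσ)(1) = 11.

11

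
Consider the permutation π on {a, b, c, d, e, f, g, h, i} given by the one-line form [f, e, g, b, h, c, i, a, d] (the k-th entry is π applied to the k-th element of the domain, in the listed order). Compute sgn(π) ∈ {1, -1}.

1

In disjoint-cycle form the cycle lengths are 9.
A cycle of length ℓ contributes ℓ−1 transpositions, so π is a product of 8 transpositions — even.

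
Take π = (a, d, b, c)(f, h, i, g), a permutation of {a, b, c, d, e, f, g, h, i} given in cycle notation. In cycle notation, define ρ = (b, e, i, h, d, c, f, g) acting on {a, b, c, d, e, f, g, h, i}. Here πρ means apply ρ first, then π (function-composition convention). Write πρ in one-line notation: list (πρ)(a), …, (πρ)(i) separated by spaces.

d e h a g f c b i

(πρ)(x) = π(ρ(x)). Computing each image: π(ρ(a)) = π(a) = d, π(ρ(b)) = π(e) = e, π(ρ(c)) = π(f) = h, π(ρ(d)) = π(c) = a, π(ρ(e)) = π(i) = g, π(ρ(f)) = π(g) = f, π(ρ(g)) = π(b) = c, π(ρ(h)) = π(d) = b, π(ρ(i)) = π(h) = i.
Hence πρ = [d e h a g f c b i].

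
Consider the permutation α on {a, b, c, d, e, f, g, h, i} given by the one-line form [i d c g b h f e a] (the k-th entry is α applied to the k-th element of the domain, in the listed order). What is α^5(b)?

Tracing b → d → … returns to b after 6 steps, so b lies in a 6-cycle (b, d, g, f, h, e).
Stepping 5 places around the cycle: b → d → g → f → h → e.

e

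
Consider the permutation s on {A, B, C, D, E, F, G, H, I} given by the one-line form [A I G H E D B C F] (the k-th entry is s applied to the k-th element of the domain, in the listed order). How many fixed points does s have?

2

The fixed points (elements with s(x) = x) are {A, E}, so there are 2.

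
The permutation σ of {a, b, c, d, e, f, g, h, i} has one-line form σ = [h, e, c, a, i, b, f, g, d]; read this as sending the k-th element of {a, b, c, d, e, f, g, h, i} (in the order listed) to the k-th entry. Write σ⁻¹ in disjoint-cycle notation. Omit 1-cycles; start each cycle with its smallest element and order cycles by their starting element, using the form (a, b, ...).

First write σ in disjoint cycles: (a, h, g, f, b, e, i, d).
Reversing each cycle (and rotating so the smallest element leads) gives σ⁻¹ = (a, d, i, e, b, f, g, h).

(a, d, i, e, b, f, g, h)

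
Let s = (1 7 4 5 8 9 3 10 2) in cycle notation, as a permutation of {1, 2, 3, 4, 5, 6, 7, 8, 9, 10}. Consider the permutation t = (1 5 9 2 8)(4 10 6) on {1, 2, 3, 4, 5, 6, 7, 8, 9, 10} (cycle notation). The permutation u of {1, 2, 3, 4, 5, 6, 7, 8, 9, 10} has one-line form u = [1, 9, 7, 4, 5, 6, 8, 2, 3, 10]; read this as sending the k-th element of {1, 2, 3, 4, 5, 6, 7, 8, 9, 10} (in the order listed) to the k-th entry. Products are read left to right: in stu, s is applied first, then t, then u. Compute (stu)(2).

(stu)(2) = u(t(s(2))). s(2) = 1, then t(1) = 5, then u(5) = 5, so the result is 5.

5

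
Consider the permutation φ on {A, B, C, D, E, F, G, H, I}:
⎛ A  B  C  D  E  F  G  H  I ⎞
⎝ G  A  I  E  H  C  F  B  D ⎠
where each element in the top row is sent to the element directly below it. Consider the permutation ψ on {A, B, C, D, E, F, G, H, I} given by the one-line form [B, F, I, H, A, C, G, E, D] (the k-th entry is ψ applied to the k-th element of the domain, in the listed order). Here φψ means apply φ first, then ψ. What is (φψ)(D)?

φ(D) = E, then ψ(E) = A; composing gives (φψ)(D) = A.

A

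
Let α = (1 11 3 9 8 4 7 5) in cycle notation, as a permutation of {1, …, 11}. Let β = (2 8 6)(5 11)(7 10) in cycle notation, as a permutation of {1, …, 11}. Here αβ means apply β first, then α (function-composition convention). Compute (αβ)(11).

1

(αβ)(11) = α(β(11)). β(11) = 5, then α(5) = 1. So (αβ)(11) = 1.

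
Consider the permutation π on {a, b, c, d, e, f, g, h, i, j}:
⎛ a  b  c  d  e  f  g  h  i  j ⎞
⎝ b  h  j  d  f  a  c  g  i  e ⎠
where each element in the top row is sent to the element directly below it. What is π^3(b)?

c

Tracing b → h → … returns to b after 8 steps, so b lies in an 8-cycle (a, b, h, g, c, j, e, f).
Stepping 3 places around the cycle: b → h → g → c.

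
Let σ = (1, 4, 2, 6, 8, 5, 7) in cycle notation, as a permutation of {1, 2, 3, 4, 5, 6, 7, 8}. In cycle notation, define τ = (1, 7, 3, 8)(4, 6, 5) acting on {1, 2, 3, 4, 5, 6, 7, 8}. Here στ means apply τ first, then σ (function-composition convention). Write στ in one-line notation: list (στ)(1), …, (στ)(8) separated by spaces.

1 6 5 8 2 7 3 4

For each element, apply τ then σ: 1 → 7 → 1; 2 → 2 → 6; 3 → 8 → 5; 4 → 6 → 8; 5 → 4 → 2; 6 → 5 → 7; 7 → 3 → 3; 8 → 1 → 4.
So στ in one-line form is 1 6 5 8 2 7 3 4.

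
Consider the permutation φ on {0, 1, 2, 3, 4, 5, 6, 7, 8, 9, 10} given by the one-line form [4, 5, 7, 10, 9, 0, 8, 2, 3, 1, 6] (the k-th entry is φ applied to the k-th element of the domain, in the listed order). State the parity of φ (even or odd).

In disjoint-cycle form the cycle lengths are 5, 4, 2.
A cycle is odd iff its length is even; φ has 2 even-length cycles, so sgn(φ) = (−1)^2 and φ is even.

even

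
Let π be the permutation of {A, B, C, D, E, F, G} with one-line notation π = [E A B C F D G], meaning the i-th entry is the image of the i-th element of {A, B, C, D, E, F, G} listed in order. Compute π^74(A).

Tracing A → E → … returns to A after 6 steps, so A lies in a 6-cycle (A, E, F, D, C, B).
On a 6-cycle, π^6 is the identity, so π^74 = π^2 there (74 ≡ 2 mod 6).
Stepping 2 places around the cycle: A → E → F.

F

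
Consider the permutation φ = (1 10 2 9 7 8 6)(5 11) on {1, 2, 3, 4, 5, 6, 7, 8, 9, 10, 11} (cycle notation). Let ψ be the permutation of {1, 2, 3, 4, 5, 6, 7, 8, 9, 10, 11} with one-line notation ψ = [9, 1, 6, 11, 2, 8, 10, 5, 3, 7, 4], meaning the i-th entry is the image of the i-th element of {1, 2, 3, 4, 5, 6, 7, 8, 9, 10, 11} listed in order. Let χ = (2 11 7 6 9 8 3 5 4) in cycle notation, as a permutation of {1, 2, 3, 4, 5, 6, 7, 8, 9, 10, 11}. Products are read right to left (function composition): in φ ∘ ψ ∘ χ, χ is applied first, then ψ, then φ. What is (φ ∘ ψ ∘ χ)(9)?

11

(φ ∘ ψ ∘ χ)(9) = φ(ψ(χ(9))). χ(9) = 8, then ψ(8) = 5, then φ(5) = 11, so the result is 11.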